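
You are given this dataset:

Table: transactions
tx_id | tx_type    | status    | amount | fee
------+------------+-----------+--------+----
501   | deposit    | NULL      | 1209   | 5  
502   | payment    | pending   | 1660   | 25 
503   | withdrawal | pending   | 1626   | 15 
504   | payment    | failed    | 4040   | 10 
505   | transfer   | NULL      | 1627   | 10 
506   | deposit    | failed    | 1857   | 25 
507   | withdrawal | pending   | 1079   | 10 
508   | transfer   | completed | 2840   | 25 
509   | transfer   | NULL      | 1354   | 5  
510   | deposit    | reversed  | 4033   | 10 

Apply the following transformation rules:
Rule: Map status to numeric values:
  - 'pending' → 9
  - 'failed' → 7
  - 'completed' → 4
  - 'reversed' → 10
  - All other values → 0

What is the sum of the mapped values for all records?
55

Step 1: Apply mapping to each record
Step 2: Count by status:
  'pending': 3 records × 9 = 27
  'failed': 2 records × 7 = 14
  'completed': 1 records × 4 = 4
  'reversed': 1 records × 10 = 10
Step 3: Sum all mapped values = 55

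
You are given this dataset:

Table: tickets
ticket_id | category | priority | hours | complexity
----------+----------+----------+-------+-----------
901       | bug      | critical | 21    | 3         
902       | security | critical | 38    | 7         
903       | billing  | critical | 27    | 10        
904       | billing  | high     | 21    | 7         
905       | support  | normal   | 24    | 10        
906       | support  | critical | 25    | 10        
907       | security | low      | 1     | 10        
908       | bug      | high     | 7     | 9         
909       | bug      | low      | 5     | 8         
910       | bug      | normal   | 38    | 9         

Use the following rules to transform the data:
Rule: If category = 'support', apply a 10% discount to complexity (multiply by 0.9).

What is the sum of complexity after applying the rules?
81.0

Step 1: Records with category = 'support' have total complexity = 20
Step 2: Apply multiplier: 20 × 0.9 = 18.0
Step 3: Other records total: 63
Step 4: Final sum = 18.0 + 63 = 81.0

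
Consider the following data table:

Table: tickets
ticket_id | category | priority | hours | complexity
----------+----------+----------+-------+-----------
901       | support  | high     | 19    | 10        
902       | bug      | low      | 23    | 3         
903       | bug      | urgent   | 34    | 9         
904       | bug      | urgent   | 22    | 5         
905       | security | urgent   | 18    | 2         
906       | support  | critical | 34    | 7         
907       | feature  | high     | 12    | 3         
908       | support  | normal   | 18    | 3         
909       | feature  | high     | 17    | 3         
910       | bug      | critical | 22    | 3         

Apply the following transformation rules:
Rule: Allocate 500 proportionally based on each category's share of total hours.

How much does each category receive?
bug: 230.59, feature: 66.21, security: 41.1, support: 162.1

Step 1: Calculate total hours = 219
Step 2: Calculate each category's proportion:
  bug: 101/219 = 46.12% → 230.59
  feature: 29/219 = 13.24% → 66.21
  security: 18/219 = 8.22% → 41.1
  support: 71/219 = 32.42% → 162.1
Step 3: Verify: sum of allocations ≈ 500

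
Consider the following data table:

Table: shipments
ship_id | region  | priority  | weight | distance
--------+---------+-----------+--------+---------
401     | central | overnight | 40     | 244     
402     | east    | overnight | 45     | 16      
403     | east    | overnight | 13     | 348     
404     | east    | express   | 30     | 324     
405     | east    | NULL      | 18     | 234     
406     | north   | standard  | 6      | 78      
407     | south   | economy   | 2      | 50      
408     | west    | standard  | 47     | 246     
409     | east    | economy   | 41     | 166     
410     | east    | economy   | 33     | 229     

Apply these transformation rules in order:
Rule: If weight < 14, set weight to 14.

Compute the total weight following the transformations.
296

Step 1: 3 records have weight < 14
Step 2: These records originally summed to 21
Step 3: After setting to minimum: 3 × 14 = 42
Step 4: Unaffected records sum: 254
Step 5: Final sum = 42 + 254 = 296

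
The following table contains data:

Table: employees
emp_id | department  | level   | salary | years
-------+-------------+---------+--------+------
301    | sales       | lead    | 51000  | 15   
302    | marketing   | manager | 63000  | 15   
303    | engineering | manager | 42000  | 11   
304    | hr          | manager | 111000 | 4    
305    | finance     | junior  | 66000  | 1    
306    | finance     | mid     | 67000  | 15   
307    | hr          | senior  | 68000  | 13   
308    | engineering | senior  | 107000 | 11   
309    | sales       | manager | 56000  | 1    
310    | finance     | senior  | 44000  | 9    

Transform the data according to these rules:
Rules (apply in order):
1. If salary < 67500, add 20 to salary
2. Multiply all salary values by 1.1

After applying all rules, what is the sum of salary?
742654.0

Step 1: Apply Rule 1 - Add 20 to records with salary < 67500
  - 7 records affected: 389000 + (7 × 20) = 389140
  - Unaffected records: 286000
  - Sum after Rule 1: 675140
Step 2: Apply Rule 2 - Multiply all by 1.1
  - 675140 × 1.1 = 742654.0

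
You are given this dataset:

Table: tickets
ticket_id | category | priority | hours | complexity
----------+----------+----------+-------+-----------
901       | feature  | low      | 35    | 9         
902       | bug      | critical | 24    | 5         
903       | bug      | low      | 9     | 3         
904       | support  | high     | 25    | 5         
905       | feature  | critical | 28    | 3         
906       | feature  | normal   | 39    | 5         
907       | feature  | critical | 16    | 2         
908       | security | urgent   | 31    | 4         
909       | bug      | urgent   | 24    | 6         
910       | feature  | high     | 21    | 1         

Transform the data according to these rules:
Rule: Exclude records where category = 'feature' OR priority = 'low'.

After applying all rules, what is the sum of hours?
104

Step 1: Find records where category = 'feature' OR priority = 'low'
Step 2: 6 records match, summing to 148
Step 3: Original sum: 252
Step 4: Remaining sum = 252 - 148 = 104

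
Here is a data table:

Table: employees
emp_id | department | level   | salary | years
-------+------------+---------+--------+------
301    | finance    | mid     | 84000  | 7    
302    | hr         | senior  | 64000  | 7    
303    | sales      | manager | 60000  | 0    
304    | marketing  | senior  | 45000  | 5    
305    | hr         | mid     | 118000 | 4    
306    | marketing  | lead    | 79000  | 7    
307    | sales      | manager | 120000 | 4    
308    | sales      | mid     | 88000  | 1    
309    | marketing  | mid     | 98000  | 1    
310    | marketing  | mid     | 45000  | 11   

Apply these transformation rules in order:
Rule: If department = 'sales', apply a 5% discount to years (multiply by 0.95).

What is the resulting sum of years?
46.75

Step 1: Records with department = 'sales' have total years = 5
Step 2: Apply multiplier: 5 × 0.95 = 4.75
Step 3: Other records total: 42
Step 4: Final sum = 4.75 + 42 = 46.75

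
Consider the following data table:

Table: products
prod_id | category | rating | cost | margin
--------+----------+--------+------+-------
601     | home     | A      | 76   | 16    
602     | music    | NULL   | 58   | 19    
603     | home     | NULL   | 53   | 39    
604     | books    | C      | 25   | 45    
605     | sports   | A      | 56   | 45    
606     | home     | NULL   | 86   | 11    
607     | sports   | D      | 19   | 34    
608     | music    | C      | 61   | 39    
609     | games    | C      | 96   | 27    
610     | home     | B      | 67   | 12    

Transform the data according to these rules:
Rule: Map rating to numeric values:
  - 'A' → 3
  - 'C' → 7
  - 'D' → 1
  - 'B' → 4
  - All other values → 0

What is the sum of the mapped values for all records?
32

Step 1: Apply mapping to each record
Step 2: Count by status:
  'A': 2 records × 3 = 6
  'C': 3 records × 7 = 21
  'D': 1 records × 1 = 1
  'B': 1 records × 4 = 4
Step 3: Sum all mapped values = 32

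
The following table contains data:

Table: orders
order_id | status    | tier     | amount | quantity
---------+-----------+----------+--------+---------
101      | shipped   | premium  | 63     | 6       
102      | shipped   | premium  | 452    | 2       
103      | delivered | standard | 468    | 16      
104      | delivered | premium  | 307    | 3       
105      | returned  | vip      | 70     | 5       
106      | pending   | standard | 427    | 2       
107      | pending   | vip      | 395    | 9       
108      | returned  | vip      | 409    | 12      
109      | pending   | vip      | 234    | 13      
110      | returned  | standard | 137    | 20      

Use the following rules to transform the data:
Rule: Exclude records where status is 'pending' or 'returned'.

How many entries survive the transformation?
4

Step 1: Count records to exclude
  - 3 (pending) + 3 (returned) = 6 records
Step 2: Total records: 10
Step 3: Remaining = 10 - 6 = 4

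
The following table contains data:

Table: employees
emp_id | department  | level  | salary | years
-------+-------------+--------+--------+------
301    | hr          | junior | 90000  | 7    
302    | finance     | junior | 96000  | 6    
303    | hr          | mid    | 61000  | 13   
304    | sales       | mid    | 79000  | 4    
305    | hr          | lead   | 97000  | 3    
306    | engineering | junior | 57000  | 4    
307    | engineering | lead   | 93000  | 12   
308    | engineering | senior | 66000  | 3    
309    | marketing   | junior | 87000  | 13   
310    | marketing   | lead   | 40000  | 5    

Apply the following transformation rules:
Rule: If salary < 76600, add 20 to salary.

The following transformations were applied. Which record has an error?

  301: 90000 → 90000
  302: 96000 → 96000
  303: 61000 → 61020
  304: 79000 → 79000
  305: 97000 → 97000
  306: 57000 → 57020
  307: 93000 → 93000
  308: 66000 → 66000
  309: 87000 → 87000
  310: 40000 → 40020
Record 308 has an error. The correct transformed value should be 66020, not 66000.

Step 1: Check each record against the rule
Step 2: Record 308 has salary = 66000
Step 3: Since 66000 < 76600, the bonus should have been applied
Step 4: Correct value = 66020, but claimed value = 66000
Conclusion: Record 308 has the error.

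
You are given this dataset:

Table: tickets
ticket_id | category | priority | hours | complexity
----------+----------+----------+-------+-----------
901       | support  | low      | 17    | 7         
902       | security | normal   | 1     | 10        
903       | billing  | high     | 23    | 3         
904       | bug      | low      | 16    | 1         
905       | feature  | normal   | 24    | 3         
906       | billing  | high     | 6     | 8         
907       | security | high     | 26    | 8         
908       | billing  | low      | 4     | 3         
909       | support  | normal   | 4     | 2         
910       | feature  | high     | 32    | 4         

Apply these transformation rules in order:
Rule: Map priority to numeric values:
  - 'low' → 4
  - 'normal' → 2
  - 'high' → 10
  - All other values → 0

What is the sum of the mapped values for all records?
58

Step 1: Apply mapping to each record
Step 2: Count by status:
  'low': 3 records × 4 = 12
  'normal': 3 records × 2 = 6
  'high': 4 records × 10 = 40
Step 3: Sum all mapped values = 58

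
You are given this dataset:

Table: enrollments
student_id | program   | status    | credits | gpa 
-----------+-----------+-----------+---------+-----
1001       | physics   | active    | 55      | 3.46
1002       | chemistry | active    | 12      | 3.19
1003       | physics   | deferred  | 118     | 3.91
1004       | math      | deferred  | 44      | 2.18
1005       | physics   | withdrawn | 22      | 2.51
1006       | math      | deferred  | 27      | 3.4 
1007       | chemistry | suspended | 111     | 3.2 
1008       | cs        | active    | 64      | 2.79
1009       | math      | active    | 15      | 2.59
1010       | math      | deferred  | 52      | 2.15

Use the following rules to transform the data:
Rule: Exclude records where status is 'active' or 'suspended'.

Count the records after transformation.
5

Step 1: Count records to exclude
  - 4 (active) + 1 (suspended) = 5 records
Step 2: Total records: 10
Step 3: Remaining = 10 - 5 = 5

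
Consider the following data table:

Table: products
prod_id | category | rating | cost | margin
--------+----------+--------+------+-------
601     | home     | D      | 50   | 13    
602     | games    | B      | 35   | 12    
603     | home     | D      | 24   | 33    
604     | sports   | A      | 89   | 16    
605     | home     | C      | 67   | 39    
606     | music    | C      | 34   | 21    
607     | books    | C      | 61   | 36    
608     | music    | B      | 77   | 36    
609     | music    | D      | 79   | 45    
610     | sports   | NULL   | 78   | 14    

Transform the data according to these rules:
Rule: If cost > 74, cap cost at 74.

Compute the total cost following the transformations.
567

Step 1: 4 records have cost > 74
Step 2: These records originally summed to 323
Step 3: After capping: 4 × 74 = 296
Step 4: Unaffected records sum: 271
Step 5: Final sum = 296 + 271 = 567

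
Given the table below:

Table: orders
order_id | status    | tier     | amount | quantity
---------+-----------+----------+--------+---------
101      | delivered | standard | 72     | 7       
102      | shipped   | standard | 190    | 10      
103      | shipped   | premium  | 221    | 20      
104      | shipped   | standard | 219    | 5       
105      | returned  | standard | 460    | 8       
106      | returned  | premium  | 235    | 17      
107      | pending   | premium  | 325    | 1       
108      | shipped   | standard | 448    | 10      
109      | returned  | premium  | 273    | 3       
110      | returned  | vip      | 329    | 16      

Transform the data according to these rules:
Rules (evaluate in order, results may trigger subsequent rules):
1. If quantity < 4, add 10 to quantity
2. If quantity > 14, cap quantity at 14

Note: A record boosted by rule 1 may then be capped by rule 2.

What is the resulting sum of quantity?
106

Step 1: Apply rule 1 to records with quantity < 4
  - 2 records get bonus of 10
  - Of these, 0 records then exceed 14 and get capped
Step 2: Apply rule 2 to records with quantity > 14
  - 3 records (original) are capped
Step 3: Calculate final sum = 106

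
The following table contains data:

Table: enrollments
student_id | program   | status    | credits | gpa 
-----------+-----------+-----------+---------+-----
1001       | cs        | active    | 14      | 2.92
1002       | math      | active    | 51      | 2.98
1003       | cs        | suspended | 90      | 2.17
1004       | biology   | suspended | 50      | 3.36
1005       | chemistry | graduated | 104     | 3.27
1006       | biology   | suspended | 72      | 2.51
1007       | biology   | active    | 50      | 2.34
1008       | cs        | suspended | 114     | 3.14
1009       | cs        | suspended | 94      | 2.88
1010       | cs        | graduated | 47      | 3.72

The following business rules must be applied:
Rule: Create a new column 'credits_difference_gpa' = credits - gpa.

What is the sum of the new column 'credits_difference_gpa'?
656.71

Step 1: For each record, compute credits - gpa
Example calculations:
  14 - 2.92 = 11.08
  51 - 2.98 = 48.02
  90 - 2.17 = 87.83
  ...
Step 2: Sum all derived values
Step 3: Total = 656.71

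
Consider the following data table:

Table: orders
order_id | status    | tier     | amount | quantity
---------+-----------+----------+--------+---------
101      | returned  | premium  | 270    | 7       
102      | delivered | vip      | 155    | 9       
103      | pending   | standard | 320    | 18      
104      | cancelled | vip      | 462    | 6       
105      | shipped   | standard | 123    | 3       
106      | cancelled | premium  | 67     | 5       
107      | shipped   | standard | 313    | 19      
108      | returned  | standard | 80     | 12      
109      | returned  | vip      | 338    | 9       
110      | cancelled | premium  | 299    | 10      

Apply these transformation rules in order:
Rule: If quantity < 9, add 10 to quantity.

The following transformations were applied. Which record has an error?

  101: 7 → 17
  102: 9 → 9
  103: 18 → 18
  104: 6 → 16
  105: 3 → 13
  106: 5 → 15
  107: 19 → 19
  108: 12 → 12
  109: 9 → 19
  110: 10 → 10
Record 109 has an error. The correct transformed value should be 9, not 19.

Step 1: Check each record against the rule
Step 2: Record 109 has quantity = 9
Step 3: Since 9 >= 9, the bonus should not have been applied
Step 4: Correct value = 9, but claimed value = 19
Conclusion: Record 109 has the error.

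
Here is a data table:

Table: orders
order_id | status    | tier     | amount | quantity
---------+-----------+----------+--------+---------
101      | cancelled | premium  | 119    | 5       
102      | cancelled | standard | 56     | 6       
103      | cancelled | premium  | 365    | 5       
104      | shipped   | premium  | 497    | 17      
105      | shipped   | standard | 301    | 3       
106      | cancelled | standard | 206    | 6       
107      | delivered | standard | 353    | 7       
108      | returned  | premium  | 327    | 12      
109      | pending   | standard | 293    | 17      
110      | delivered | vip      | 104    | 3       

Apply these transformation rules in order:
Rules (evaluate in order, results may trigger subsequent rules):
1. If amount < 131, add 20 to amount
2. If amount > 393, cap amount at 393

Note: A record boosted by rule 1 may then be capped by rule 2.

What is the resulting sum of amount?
2577

Step 1: Apply rule 1 to records with amount < 131
  - 3 records get bonus of 20
  - Of these, 0 records then exceed 393 and get capped
Step 2: Apply rule 2 to records with amount > 393
  - 1 records (original) are capped
Step 3: Calculate final sum = 2577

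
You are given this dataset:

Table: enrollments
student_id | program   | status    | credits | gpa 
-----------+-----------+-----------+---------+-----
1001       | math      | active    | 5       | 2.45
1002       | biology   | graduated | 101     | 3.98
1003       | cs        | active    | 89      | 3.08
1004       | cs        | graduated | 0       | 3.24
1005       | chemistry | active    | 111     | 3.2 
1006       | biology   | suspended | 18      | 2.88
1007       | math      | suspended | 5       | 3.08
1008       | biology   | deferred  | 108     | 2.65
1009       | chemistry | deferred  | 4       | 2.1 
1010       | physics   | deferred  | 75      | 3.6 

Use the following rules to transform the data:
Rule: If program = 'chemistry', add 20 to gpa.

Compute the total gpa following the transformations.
70.26

Step 1: Count records where program = 'chemistry': 2
Step 2: Total bonus added: 2 × 20 = 40
Step 3: Original sum of gpa: 30.26
Step 4: Final sum = 30.26 + 40 = 70.26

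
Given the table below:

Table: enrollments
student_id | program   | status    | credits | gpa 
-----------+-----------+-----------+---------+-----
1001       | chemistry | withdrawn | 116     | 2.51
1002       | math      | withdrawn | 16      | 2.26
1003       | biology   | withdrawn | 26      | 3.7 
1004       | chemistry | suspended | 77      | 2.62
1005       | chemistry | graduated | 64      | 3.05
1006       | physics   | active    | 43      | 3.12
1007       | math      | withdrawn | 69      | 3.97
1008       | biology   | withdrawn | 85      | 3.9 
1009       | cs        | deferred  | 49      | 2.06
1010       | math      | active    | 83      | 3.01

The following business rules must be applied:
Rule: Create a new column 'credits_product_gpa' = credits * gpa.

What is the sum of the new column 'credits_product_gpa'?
1910.82

Step 1: For each record, compute credits * gpa
Example calculations:
  116 * 2.51 = 291.16
  16 * 2.26 = 36.16
  26 * 3.7 = 96.2
  ...
Step 2: Sum all derived values
Step 3: Total = 1910.82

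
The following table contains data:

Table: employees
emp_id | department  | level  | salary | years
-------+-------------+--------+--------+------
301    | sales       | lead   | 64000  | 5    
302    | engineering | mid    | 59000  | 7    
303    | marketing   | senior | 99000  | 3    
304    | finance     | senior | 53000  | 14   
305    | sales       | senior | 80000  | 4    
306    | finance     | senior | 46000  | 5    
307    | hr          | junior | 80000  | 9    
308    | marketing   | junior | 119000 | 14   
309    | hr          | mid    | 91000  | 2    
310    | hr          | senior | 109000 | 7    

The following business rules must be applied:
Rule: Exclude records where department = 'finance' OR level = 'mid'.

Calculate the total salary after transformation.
551000

Step 1: Find records where department = 'finance' OR level = 'mid'
Step 2: 4 records match, summing to 249000
Step 3: Original sum: 800000
Step 4: Remaining sum = 800000 - 249000 = 551000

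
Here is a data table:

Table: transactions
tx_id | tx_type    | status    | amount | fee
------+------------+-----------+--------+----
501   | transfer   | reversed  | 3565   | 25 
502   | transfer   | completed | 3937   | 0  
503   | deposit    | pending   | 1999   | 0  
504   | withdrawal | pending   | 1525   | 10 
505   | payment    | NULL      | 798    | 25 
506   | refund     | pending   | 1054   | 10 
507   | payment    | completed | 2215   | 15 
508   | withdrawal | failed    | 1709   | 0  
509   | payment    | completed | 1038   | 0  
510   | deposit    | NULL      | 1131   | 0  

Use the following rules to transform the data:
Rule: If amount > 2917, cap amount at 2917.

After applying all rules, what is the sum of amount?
17303

Step 1: 2 records have amount > 2917
Step 2: These records originally summed to 7502
Step 3: After capping: 2 × 2917 = 5834
Step 4: Unaffected records sum: 11469
Step 5: Final sum = 5834 + 11469 = 17303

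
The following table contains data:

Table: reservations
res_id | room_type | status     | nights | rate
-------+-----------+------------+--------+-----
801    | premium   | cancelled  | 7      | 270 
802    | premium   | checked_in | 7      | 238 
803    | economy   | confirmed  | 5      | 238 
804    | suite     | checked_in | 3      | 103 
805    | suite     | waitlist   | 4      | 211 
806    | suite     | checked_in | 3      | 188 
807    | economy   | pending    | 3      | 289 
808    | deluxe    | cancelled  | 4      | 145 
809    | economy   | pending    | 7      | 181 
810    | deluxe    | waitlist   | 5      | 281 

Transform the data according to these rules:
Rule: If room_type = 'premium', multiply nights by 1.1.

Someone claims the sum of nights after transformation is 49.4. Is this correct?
Yes, the result is correct.

Step 1: Calculate the correct sum after transformation
Step 2: Apply multiplier 1.1 to records where room_type = 'premium'
Step 3: Correct result = 49.4
Step 4: Claimed result = 49.4
Step 5: 49.4 = 49.4 ✓
Conclusion: The claimed result is correct.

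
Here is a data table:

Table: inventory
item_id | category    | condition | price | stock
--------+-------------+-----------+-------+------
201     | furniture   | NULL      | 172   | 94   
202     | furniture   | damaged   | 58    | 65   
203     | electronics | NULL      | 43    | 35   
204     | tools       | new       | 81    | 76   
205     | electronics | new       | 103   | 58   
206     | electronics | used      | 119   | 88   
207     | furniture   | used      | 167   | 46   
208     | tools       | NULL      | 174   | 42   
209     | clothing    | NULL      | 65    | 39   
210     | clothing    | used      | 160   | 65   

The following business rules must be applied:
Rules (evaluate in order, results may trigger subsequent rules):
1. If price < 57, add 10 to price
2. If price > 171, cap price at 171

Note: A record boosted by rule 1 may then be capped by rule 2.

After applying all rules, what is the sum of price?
1148

Step 1: Apply rule 1 to records with price < 57
  - 1 records get bonus of 10
  - Of these, 0 records then exceed 171 and get capped
Step 2: Apply rule 2 to records with price > 171
  - 2 records (original) are capped
Step 3: Calculate final sum = 1148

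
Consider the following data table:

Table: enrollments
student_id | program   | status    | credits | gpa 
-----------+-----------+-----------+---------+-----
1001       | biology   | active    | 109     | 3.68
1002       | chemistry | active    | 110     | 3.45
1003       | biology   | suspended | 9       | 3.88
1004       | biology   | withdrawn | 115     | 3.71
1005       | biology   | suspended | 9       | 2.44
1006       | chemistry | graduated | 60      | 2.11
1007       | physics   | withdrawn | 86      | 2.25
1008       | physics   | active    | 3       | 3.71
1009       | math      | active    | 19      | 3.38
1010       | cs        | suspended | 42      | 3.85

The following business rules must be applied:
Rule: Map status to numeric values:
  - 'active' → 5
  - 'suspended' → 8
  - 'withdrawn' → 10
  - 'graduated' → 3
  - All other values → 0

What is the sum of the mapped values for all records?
67

Step 1: Apply mapping to each record
Step 2: Count by status:
  'active': 4 records × 5 = 20
  'suspended': 3 records × 8 = 24
  'withdrawn': 2 records × 10 = 20
  'graduated': 1 records × 3 = 3
Step 3: Sum all mapped values = 67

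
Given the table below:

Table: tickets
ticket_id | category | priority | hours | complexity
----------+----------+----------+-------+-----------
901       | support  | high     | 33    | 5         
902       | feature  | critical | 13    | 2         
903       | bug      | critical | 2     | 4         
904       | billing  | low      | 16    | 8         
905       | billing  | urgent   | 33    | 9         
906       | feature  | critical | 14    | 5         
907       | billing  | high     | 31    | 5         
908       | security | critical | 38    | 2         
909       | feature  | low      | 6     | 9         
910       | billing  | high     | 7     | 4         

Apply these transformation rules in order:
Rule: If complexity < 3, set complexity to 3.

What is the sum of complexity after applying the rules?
55

Step 1: 2 records have complexity < 3
Step 2: These records originally summed to 4
Step 3: After setting to minimum: 2 × 3 = 6
Step 4: Unaffected records sum: 49
Step 5: Final sum = 6 + 49 = 55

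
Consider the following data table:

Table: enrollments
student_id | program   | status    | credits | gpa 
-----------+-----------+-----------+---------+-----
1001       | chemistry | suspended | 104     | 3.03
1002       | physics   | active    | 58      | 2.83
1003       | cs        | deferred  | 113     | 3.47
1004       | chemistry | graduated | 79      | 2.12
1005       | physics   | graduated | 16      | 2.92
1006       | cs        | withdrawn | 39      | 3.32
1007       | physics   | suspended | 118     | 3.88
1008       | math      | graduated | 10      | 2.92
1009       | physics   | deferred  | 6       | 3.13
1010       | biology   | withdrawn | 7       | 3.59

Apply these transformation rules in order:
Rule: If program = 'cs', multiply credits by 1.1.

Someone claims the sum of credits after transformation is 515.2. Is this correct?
No, the correct result is 565.2.

Step 1: Calculate the correct sum after transformation
Step 2: Apply multiplier 1.1 to records where program = 'cs'
Step 3: Correct result = 565.2
Step 4: Claimed result = 515.2
Step 5: 565.2 ≠ 515.2
Conclusion: The claimed result is incorrect. The correct answer is 565.2.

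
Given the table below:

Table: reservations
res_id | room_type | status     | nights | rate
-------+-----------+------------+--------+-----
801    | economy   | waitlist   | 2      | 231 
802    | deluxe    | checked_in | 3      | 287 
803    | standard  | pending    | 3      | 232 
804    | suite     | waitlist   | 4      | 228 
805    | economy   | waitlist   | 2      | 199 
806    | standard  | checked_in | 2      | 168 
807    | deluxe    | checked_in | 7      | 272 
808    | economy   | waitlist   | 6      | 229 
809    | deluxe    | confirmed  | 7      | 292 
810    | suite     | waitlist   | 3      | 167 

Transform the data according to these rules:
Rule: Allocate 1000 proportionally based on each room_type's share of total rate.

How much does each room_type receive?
deluxe: 369.2, economy: 285.9, standard: 173.54, suite: 171.37

Step 1: Calculate total rate = 2305
Step 2: Calculate each room_type's proportion:
  deluxe: 851/2305 = 36.92% → 369.2
  economy: 659/2305 = 28.59% → 285.9
  standard: 400/2305 = 17.35% → 173.54
  suite: 395/2305 = 17.14% → 171.37
Step 3: Verify: sum of allocations ≈ 1000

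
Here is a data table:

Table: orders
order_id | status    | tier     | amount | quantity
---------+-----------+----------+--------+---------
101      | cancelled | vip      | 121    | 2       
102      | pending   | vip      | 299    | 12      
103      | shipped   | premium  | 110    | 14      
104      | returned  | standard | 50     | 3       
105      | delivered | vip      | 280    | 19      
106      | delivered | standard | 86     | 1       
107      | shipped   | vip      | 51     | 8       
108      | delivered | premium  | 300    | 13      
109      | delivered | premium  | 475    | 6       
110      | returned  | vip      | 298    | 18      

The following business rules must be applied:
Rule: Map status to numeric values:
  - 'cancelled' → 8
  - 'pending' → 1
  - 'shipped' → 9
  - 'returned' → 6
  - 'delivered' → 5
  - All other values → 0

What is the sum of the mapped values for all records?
59

Step 1: Apply mapping to each record
Step 2: Count by status:
  'cancelled': 1 records × 8 = 8
  'pending': 1 records × 1 = 1
  'shipped': 2 records × 9 = 18
  'returned': 2 records × 6 = 12
  'delivered': 4 records × 5 = 20
Step 3: Sum all mapped values = 59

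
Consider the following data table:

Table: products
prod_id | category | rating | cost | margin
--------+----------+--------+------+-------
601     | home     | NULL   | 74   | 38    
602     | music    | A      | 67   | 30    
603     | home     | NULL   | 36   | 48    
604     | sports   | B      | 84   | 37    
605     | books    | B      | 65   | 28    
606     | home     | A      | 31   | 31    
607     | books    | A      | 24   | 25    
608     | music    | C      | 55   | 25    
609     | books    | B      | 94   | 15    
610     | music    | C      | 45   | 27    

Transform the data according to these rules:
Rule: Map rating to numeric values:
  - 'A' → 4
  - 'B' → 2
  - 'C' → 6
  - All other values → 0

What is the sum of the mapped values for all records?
30

Step 1: Apply mapping to each record
Step 2: Count by status:
  'A': 3 records × 4 = 12
  'B': 3 records × 2 = 6
  'C': 2 records × 6 = 12
Step 3: Sum all mapped values = 30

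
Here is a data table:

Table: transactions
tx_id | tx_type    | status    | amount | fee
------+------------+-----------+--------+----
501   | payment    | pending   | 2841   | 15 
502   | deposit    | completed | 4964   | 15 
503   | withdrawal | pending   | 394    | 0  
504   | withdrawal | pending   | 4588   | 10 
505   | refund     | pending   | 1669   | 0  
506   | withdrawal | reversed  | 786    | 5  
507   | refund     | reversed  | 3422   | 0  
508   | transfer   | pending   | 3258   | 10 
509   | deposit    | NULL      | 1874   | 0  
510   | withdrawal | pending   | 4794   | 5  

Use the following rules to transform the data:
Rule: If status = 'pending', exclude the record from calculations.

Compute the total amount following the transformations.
11046

Step 1: Identify records where status = 'pending'
Step 2: The excluded records sum to 17544
Step 3: Original total amount = 28590
Step 4: Remaining total = 28590 - 17544 = 11046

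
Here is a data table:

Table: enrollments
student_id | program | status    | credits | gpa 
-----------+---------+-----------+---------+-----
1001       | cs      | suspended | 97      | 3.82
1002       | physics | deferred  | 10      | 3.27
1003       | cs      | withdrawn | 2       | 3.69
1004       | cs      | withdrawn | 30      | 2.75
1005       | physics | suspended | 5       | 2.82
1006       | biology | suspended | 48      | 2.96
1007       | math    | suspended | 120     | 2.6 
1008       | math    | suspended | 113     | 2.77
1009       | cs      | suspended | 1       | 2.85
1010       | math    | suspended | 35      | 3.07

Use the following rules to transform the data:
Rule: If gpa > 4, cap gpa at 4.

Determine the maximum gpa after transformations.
3.82

Step 1: Original maximum gpa = 3.82
Step 2: Check cap of 4 against maximum
Step 3: No records exceed the cap (max 3.82 <= cap 4), so no capping applies
Step 4: Maximum after transformation = 3.82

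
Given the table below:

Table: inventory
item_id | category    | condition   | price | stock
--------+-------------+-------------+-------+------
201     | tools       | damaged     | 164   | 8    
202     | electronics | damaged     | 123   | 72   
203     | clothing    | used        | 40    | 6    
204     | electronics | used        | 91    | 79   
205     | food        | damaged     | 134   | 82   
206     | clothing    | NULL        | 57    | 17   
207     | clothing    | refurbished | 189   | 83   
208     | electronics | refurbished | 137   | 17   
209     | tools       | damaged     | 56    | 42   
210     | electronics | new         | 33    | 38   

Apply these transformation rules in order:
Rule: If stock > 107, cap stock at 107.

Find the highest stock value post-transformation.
83

Step 1: Original maximum stock = 83
Step 2: Check cap of 107 against maximum
Step 3: No records exceed the cap (max 83 <= cap 107), so no capping applies
Step 4: Maximum after transformation = 83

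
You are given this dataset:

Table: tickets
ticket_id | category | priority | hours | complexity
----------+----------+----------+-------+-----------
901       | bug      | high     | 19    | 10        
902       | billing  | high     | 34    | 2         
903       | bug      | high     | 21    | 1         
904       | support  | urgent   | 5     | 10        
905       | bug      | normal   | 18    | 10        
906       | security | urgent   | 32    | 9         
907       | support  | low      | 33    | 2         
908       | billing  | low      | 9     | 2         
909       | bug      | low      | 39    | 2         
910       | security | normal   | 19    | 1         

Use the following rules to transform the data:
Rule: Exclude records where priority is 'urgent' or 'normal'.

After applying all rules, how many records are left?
6

Step 1: Count records to exclude
  - 2 (urgent) + 2 (normal) = 4 records
Step 2: Total records: 10
Step 3: Remaining = 10 - 4 = 6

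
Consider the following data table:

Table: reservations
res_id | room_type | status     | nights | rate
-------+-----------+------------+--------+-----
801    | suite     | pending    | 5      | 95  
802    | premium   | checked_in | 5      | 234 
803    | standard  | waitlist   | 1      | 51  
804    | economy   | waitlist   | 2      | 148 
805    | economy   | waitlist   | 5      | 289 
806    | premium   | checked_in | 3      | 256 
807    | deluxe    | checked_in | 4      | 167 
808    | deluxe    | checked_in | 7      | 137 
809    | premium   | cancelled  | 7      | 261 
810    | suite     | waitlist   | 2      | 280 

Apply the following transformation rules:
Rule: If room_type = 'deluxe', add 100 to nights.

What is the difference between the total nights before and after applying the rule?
200

Step 1: Original sum of nights = 41
Step 2: 2 records have room_type = 'deluxe'
Step 3: Each affected record changes by 100
Step 4: Total change = 2 × 100 = 200
Step 5: New sum = 41 + 200 = 241
Step 6: Difference = |241 - 41| = 200
        (Sum increased by 200)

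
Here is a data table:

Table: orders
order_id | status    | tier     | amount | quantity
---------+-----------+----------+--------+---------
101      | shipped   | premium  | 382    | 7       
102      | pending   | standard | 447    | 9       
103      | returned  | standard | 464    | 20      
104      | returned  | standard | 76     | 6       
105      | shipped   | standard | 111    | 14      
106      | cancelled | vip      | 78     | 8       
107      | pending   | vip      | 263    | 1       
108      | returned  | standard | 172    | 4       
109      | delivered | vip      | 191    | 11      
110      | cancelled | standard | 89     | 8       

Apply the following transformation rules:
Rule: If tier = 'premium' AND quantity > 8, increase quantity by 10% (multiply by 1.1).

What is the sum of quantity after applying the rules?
88

Step 1: Find records where tier = 'premium' AND quantity > 8
Step 2: 0 records match, summing to 0
Step 3: After multiplier: 0 × 1.1 = 0.0
Step 4: Unaffected records sum: 88
Step 5: Final sum = 0.0 + 88 = 88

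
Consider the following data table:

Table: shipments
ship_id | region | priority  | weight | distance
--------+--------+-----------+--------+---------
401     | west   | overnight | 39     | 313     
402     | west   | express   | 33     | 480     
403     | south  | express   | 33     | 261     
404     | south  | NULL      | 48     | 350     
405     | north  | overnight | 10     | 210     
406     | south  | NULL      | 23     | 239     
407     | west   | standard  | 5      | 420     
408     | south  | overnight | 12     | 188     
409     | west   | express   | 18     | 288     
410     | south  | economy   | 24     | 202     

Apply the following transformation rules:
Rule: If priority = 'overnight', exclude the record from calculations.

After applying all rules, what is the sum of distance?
2240

Step 1: Identify records where priority = 'overnight'
Step 2: The excluded records sum to 711
Step 3: Original total distance = 2951
Step 4: Remaining total = 2951 - 711 = 2240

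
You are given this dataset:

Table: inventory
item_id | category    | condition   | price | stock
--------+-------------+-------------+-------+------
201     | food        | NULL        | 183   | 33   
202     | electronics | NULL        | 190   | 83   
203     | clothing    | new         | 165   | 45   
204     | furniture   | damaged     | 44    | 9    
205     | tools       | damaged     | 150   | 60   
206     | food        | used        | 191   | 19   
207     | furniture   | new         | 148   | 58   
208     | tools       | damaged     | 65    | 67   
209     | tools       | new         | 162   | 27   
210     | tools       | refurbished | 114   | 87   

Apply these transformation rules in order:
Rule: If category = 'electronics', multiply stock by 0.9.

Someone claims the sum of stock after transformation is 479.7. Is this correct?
Yes, the result is correct.

Step 1: Calculate the correct sum after transformation
Step 2: Apply multiplier 0.9 to records where category = 'electronics'
Step 3: Correct result = 479.7
Step 4: Claimed result = 479.7
Step 5: 479.7 = 479.7 ✓
Conclusion: The claimed result is correct.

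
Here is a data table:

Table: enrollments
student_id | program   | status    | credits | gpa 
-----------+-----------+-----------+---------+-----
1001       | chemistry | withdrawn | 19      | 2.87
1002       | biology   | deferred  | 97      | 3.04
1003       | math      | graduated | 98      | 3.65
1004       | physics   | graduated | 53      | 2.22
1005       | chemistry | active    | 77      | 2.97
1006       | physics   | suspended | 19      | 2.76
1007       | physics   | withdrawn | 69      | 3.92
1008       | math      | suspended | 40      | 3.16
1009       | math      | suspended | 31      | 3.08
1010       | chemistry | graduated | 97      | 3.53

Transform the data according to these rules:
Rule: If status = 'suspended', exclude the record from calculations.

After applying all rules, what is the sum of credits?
510

Step 1: Identify records where status = 'suspended'
Step 2: The excluded records sum to 90
Step 3: Original total credits = 600
Step 4: Remaining total = 600 - 90 = 510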